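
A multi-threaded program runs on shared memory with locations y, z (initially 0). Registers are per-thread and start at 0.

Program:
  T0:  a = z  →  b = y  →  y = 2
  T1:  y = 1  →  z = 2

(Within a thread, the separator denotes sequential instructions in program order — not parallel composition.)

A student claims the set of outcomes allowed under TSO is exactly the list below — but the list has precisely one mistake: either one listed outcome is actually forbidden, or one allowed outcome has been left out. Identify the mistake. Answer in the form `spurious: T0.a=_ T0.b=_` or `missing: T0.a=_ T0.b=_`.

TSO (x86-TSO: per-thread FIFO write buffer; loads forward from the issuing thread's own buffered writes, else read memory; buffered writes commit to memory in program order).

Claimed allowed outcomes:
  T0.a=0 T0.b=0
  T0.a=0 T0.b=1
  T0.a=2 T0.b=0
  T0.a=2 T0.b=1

outcome vector order: (T0.a,T0.b)
[TSO] allowed = {0/0 0/1 2/1}
claimed∖TSO = {2/0}

spurious: T0.a=2 T0.b=0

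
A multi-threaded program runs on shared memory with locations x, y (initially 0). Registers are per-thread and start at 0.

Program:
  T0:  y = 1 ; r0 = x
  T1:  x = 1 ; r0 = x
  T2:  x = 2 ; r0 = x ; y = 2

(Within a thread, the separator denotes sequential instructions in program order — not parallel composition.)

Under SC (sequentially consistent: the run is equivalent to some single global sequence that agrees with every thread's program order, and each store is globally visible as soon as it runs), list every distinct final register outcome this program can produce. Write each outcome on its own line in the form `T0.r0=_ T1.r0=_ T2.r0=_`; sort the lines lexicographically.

outcome vector order: (T0.r0,T1.r0,T2.r0)
|SC outcomes| = 9

T0.r0=0 T1.r0=1 T2.r0=1
T0.r0=0 T1.r0=1 T2.r0=2
T0.r0=0 T1.r0=2 T2.r0=2
T0.r0=1 T1.r0=1 T2.r0=1
T0.r0=1 T1.r0=1 T2.r0=2
T0.r0=1 T1.r0=2 T2.r0=2
T0.r0=2 T1.r0=1 T2.r0=1
T0.r0=2 T1.r0=1 T2.r0=2
T0.r0=2 T1.r0=2 T2.r0=2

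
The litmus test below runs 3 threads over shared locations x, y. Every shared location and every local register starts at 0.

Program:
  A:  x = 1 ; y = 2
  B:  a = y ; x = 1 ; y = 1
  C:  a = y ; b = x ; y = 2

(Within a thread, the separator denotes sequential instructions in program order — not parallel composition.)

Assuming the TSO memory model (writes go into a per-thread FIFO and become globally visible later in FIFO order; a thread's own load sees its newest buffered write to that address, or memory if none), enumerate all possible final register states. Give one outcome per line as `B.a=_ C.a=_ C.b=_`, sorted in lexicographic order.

B.a=0 C.a=0 C.b=0
B.a=0 C.a=0 C.b=1
B.a=0 C.a=1 C.b=1
B.a=0 C.a=2 C.b=1
B.a=2 C.a=0 C.b=0
B.a=2 C.a=0 C.b=1
B.a=2 C.a=1 C.b=1
B.a=2 C.a=2 C.b=1

outcome vector order: (B.a,C.a,C.b)
|TSO outcomes| = 8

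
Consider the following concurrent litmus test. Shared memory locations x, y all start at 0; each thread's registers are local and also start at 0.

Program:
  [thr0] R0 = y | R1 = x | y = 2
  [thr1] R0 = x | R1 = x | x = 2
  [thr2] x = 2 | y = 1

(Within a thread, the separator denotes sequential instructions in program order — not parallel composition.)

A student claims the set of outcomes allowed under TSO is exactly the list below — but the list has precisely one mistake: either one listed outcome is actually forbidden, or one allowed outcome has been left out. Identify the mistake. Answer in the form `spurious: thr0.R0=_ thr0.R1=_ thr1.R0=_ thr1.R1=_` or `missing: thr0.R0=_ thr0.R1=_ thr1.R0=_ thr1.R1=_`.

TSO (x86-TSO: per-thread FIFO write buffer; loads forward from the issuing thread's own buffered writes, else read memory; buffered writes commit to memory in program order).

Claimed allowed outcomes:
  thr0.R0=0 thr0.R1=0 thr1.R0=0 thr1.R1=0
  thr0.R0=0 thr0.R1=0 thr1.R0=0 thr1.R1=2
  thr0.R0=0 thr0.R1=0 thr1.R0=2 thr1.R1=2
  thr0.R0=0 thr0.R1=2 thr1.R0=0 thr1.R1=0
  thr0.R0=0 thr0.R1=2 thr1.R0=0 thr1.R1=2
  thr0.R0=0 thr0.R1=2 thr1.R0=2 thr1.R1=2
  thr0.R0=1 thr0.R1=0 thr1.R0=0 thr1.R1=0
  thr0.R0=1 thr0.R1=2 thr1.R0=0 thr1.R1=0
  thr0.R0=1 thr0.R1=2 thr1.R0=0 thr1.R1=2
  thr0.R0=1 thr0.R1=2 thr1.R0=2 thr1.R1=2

spurious: thr0.R0=1 thr0.R1=0 thr1.R0=0 thr1.R1=0

outcome vector order: (thr0.R0,thr0.R1,thr1.R0,thr1.R1)
under TSO → <0 0 0 0>; <0 0 0 2>; <0 0 2 2>; <0 2 0 0>; <0 2 0 2>; <0 2 2 2>; <1 2 0 0>; <1 2 0 2>; <1 2 2 2>
claimed∖TSO = {<1 0 0 0>}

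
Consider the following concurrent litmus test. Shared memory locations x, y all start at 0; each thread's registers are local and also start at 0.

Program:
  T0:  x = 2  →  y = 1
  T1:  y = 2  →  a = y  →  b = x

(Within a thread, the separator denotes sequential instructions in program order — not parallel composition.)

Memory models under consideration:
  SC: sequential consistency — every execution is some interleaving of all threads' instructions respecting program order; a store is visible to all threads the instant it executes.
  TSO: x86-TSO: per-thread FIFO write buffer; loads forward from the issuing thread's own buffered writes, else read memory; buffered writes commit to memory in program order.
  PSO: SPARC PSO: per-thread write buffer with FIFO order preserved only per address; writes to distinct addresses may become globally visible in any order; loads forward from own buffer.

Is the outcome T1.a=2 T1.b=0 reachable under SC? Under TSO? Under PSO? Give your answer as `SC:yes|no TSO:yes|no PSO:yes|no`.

SC:yes TSO:yes PSO:yes

outcome vector order: (T1.a,T1.b)
under SC → 1/2, 2/0, 2/2
under TSO → 1/2, 2/0, 2/2
under PSO → 1/0, 1/2, 2/0, 2/2
target 2/0 ∈ {SC,TSO,PSO}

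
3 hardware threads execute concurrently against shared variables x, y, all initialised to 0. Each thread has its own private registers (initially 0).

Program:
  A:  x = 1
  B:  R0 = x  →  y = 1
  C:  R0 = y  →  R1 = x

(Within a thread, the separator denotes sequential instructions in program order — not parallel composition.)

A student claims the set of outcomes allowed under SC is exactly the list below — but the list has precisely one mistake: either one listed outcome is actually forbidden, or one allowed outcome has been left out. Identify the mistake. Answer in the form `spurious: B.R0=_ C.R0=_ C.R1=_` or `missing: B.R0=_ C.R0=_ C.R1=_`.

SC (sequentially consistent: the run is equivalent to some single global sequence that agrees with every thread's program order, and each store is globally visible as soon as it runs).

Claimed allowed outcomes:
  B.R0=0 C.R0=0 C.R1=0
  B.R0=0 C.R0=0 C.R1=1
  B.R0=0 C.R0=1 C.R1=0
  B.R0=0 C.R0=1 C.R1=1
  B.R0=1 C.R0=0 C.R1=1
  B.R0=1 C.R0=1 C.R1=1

missing: B.R0=1 C.R0=0 C.R1=0

outcome vector order: (B.R0,C.R0,C.R1)
under SC → (0,0,0) (0,0,1) (0,1,0) (0,1,1) (1,0,0) (1,0,1) (1,1,1)
SC∖claimed = {(1,0,0)}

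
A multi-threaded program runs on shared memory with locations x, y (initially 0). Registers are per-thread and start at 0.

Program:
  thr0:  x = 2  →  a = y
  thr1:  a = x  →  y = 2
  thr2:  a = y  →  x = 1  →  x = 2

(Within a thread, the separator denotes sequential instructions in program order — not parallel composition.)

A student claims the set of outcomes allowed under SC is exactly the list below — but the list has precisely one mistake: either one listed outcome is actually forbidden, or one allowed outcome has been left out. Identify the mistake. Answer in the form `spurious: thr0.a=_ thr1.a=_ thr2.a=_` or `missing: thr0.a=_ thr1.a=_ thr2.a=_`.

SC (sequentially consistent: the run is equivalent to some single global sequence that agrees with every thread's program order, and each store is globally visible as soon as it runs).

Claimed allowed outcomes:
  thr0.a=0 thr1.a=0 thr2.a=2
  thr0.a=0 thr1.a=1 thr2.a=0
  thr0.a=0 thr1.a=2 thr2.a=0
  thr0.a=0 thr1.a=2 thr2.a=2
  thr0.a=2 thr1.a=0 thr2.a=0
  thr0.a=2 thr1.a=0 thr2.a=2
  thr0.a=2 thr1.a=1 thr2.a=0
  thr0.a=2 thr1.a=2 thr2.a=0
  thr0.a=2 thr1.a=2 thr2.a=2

outcome vector order: (thr0.a,thr1.a,thr2.a)
under SC → 000; 002; 010; 020; 022; 200; 202; 210; 220; 222
SC∖claimed = {000}

missing: thr0.a=0 thr1.a=0 thr2.a=0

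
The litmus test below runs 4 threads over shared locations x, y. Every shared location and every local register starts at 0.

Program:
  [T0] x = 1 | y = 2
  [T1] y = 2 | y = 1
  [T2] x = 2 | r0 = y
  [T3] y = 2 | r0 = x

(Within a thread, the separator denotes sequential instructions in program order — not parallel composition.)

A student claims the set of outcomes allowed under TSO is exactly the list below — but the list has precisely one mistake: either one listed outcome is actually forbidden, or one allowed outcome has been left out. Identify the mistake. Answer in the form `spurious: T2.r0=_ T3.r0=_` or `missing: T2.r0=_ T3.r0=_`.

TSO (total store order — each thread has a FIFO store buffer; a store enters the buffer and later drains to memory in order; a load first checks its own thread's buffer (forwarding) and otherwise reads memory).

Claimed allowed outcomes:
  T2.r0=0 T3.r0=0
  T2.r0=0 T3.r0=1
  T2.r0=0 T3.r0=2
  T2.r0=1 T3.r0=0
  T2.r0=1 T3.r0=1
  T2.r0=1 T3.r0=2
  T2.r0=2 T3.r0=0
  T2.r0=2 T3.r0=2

outcome vector order: (T2.r0,T3.r0)
TSO: 9 outcomes — {(0,0); (0,1); (0,2); (1,0); (1,1); (1,2); (2,0); (2,1); (2,2)}
TSO∖claimed = {(2,1)}

missing: T2.r0=2 T3.r0=1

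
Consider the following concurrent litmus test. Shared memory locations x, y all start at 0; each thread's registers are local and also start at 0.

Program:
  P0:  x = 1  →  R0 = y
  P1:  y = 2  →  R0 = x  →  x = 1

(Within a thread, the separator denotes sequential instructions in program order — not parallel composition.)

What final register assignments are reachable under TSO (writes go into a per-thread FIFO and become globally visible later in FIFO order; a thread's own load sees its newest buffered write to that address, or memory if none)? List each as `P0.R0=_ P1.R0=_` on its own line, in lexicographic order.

P0.R0=0 P1.R0=0
P0.R0=0 P1.R0=1
P0.R0=2 P1.R0=0
P0.R0=2 P1.R0=1

outcome vector order: (P0.R0,P1.R0)
|TSO outcomes| = 4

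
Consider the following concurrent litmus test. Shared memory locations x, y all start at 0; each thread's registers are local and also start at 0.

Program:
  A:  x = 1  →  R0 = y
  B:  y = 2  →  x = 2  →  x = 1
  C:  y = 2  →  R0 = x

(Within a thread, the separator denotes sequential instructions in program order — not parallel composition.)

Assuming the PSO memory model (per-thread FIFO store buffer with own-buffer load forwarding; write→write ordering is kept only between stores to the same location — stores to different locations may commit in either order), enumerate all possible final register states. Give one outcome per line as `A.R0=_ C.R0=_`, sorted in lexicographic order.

A.R0=0 C.R0=0
A.R0=0 C.R0=1
A.R0=0 C.R0=2
A.R0=2 C.R0=0
A.R0=2 C.R0=1
A.R0=2 C.R0=2

outcome vector order: (A.R0,C.R0)
|PSO outcomes| = 6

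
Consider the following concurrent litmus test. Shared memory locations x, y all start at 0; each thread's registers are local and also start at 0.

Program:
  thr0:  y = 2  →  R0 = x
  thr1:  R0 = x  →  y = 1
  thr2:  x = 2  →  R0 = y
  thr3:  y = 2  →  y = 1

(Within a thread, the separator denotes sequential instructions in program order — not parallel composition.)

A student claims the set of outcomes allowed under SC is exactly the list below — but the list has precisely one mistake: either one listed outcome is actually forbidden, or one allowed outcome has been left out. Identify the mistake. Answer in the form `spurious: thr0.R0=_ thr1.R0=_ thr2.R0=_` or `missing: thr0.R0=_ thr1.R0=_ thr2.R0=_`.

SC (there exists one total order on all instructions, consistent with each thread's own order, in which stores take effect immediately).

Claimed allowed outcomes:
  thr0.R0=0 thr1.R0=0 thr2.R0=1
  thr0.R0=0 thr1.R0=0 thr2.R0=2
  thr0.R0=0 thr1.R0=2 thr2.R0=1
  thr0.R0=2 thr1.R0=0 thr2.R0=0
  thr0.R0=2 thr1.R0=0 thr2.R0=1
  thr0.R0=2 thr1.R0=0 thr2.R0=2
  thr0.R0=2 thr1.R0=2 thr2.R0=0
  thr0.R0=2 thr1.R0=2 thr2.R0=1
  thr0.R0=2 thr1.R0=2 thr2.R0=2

missing: thr0.R0=0 thr1.R0=2 thr2.R0=2

outcome vector order: (thr0.R0,thr1.R0,thr2.R0)
under SC → (0,0,1) (0,0,2) (0,2,1) (0,2,2) (2,0,0) (2,0,1) (2,0,2) (2,2,0) (2,2,1) (2,2,2)
SC∖claimed = {(0,2,2)}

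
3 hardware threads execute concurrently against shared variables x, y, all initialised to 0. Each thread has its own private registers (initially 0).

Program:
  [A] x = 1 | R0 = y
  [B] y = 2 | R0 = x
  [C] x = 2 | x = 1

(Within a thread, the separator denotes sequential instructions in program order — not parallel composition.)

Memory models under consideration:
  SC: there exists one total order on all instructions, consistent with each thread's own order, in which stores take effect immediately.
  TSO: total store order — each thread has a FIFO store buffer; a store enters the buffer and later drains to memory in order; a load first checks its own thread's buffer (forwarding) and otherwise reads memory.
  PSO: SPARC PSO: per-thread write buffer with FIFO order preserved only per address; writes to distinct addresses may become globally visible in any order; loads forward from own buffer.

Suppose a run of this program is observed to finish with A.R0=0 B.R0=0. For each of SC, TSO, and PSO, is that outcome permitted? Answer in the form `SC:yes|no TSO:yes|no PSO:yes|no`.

SC:no TSO:yes PSO:yes

outcome vector order: (A.R0,B.R0)
SC: 5 outcomes — {0/1 0/2 2/0 2/1 2/2}
TSO: 6 outcomes — {0/0 0/1 0/2 2/0 2/1 2/2}
PSO: 6 outcomes — {0/0 0/1 0/2 2/0 2/1 2/2}
target 0/0 ∈ {TSO,PSO}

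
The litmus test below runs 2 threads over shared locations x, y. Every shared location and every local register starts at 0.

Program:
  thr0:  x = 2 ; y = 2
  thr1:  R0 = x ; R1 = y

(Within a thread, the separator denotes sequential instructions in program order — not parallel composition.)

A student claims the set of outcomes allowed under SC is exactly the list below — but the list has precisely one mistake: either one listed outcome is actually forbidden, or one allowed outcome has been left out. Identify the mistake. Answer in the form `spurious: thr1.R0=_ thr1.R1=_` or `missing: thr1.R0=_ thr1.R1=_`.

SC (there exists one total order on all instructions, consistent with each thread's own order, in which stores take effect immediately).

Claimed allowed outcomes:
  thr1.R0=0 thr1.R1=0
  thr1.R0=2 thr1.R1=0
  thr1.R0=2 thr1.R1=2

outcome vector order: (thr1.R0,thr1.R1)
under SC → <0 0>, <0 2>, <2 0>, <2 2>
SC∖claimed = {<0 2>}

missing: thr1.R0=0 thr1.R1=2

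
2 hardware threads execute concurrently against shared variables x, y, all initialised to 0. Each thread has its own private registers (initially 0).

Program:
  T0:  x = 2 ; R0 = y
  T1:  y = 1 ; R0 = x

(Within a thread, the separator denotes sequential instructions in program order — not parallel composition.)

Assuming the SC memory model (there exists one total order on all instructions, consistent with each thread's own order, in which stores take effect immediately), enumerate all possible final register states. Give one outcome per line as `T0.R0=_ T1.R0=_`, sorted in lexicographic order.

T0.R0=0 T1.R0=2
T0.R0=1 T1.R0=0
T0.R0=1 T1.R0=2

outcome vector order: (T0.R0,T1.R0)
|SC outcomes| = 3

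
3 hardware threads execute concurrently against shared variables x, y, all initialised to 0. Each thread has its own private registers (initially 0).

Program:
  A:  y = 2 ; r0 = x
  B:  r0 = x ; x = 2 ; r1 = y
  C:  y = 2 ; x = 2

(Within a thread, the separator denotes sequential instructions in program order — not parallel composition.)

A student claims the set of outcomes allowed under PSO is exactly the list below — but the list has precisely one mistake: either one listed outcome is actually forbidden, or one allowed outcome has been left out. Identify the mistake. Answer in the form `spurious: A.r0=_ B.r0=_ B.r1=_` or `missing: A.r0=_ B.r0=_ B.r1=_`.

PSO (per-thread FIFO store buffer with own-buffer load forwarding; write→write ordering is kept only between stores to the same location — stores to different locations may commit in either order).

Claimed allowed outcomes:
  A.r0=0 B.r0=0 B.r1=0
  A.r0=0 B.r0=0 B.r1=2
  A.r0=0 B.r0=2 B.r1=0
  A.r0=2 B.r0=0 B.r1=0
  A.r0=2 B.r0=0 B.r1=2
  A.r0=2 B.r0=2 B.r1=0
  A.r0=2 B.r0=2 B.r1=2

missing: A.r0=0 B.r0=2 B.r1=2

outcome vector order: (A.r0,B.r0,B.r1)
under PSO → 000 002 020 022 200 202 220 222
PSO∖claimed = {022}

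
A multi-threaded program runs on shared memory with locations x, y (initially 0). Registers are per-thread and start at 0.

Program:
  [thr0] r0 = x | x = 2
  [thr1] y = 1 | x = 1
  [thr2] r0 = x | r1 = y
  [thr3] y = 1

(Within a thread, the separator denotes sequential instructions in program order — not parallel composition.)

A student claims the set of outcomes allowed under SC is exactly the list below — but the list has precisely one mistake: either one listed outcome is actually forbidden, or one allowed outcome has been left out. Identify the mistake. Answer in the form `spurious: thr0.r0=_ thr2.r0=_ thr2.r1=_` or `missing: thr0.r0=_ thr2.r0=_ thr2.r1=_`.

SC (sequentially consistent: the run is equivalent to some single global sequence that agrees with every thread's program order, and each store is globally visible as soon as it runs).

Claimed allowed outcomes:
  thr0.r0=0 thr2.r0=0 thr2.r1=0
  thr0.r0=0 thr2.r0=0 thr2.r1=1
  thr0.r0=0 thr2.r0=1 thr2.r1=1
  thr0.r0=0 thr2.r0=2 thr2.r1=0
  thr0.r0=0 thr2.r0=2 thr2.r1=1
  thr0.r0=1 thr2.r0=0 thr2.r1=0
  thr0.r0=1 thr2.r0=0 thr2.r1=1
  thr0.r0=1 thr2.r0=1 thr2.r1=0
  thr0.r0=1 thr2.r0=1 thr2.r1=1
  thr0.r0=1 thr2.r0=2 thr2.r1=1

outcome vector order: (thr0.r0,thr2.r0,thr2.r1)
SC: 9 outcomes — {000; 001; 011; 020; 021; 100; 101; 111; 121}
claimed∖SC = {110}

spurious: thr0.r0=1 thr2.r0=1 thr2.r1=0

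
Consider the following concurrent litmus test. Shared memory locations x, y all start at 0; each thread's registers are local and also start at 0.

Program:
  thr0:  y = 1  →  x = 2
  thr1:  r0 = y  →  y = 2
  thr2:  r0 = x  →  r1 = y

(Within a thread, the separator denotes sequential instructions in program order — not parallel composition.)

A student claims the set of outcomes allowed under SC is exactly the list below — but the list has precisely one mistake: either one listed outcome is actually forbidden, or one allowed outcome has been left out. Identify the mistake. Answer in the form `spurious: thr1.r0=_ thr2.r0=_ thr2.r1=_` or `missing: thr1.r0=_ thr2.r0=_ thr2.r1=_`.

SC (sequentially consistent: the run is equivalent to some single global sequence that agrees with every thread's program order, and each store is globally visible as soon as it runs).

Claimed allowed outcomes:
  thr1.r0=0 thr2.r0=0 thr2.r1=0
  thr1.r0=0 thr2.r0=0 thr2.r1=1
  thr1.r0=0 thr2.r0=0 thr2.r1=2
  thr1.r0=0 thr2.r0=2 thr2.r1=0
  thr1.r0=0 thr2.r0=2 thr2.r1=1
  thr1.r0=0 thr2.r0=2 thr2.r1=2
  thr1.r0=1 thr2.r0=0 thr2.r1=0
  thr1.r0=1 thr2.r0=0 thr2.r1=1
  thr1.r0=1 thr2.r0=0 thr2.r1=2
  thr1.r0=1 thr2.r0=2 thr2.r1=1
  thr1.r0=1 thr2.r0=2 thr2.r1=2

outcome vector order: (thr1.r0,thr2.r0,thr2.r1)
SC (10): <0 0 0> <0 0 1> <0 0 2> <0 2 1> <0 2 2> <1 0 0> <1 0 1> <1 0 2> <1 2 1> <1 2 2>
claimed∖SC = {<0 2 0>}

spurious: thr1.r0=0 thr2.r0=2 thr2.r1=0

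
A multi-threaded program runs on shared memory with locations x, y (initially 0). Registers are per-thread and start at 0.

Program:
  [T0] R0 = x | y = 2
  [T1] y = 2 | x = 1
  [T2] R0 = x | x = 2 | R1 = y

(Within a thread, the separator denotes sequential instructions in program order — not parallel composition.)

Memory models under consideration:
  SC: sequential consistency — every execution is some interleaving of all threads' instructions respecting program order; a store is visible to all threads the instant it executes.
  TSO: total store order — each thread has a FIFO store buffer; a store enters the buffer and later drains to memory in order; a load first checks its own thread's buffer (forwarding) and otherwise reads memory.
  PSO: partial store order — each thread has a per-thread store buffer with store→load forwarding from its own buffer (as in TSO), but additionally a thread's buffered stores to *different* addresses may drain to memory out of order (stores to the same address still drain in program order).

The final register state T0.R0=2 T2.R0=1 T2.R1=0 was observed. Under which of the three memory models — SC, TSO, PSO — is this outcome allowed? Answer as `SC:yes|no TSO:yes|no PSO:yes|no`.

SC:no TSO:no PSO:yes

outcome vector order: (T0.R0,T2.R0,T2.R1)
under SC → 0/0/0; 0/0/2; 0/1/2; 1/0/0; 1/0/2; 1/1/2; 2/0/0; 2/0/2; 2/1/2
under TSO → 0/0/0; 0/0/2; 0/1/2; 1/0/0; 1/0/2; 1/1/2; 2/0/0; 2/0/2; 2/1/2
under PSO → 0/0/0; 0/0/2; 0/1/0; 0/1/2; 1/0/0; 1/0/2; 1/1/0; 1/1/2; 2/0/0; 2/0/2; 2/1/0; 2/1/2
target 2/1/0 ∈ {PSO}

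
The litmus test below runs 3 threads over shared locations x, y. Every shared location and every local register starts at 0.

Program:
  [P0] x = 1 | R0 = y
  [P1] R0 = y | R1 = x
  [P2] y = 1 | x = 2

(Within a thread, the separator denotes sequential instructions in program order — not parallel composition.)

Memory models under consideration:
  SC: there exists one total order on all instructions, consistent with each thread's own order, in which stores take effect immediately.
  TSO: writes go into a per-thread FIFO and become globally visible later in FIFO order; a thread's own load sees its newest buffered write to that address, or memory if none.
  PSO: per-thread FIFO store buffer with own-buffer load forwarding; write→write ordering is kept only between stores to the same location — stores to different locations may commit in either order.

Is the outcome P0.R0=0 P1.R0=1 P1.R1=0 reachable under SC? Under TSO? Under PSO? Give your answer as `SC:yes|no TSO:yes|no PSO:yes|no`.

outcome vector order: (P0.R0,P1.R0,P1.R1)
under SC → <0 0 0>; <0 0 1>; <0 0 2>; <0 1 1>; <0 1 2>; <1 0 0>; <1 0 1>; <1 0 2>; <1 1 0>; <1 1 1>; <1 1 2>
under TSO → <0 0 0>; <0 0 1>; <0 0 2>; <0 1 0>; <0 1 1>; <0 1 2>; <1 0 0>; <1 0 1>; <1 0 2>; <1 1 0>; <1 1 1>; <1 1 2>
under PSO → <0 0 0>; <0 0 1>; <0 0 2>; <0 1 0>; <0 1 1>; <0 1 2>; <1 0 0>; <1 0 1>; <1 0 2>; <1 1 0>; <1 1 1>; <1 1 2>
target <0 1 0> ∈ {TSO,PSO}

SC:no TSO:yes PSO:yes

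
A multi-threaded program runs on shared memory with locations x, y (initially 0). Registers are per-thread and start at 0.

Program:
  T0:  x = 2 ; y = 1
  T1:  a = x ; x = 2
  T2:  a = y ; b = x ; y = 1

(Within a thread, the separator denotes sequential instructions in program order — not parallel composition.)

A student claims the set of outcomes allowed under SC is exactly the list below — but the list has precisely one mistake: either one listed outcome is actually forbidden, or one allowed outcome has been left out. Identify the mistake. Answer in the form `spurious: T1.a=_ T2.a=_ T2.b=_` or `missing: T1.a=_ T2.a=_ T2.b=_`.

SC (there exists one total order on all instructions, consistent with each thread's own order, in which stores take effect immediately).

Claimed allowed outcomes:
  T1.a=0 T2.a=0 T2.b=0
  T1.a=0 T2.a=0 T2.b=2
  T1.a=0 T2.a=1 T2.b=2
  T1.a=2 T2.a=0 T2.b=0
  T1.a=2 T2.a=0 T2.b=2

missing: T1.a=2 T2.a=1 T2.b=2

outcome vector order: (T1.a,T2.a,T2.b)
SC (6): (0,0,0) (0,0,2) (0,1,2) (2,0,0) (2,0,2) (2,1,2)
SC∖claimed = {(2,1,2)}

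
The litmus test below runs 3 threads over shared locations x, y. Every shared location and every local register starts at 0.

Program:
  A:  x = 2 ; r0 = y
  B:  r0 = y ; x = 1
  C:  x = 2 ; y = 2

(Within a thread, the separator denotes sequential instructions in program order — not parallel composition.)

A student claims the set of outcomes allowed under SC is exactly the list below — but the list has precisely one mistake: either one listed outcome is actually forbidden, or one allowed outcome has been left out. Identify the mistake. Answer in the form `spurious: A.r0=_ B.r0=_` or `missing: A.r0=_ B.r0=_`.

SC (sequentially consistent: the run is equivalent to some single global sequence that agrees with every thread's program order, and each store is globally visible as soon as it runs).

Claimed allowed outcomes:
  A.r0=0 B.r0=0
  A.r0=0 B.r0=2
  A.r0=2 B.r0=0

missing: A.r0=2 B.r0=2

outcome vector order: (A.r0,B.r0)
under SC → 0/0 0/2 2/0 2/2
SC∖claimed = {2/2}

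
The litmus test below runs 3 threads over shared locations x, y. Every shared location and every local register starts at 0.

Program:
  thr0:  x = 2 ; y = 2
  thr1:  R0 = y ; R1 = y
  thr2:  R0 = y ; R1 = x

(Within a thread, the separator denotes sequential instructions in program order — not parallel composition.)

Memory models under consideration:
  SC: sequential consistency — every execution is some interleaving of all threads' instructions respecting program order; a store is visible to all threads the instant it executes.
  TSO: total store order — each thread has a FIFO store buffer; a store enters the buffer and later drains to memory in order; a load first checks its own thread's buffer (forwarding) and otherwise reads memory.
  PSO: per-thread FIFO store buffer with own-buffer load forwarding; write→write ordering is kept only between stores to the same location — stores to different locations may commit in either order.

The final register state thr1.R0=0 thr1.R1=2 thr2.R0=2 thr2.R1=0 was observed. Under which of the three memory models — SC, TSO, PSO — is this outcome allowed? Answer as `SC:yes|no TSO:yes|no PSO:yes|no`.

SC:no TSO:no PSO:yes

outcome vector order: (thr1.R0,thr1.R1,thr2.R0,thr2.R1)
SC (9): <0 0 0 0> <0 0 0 2> <0 0 2 2> <0 2 0 0> <0 2 0 2> <0 2 2 2> <2 2 0 0> <2 2 0 2> <2 2 2 2>
TSO (9): <0 0 0 0> <0 0 0 2> <0 0 2 2> <0 2 0 0> <0 2 0 2> <0 2 2 2> <2 2 0 0> <2 2 0 2> <2 2 2 2>
PSO (12): <0 0 0 0> <0 0 0 2> <0 0 2 0> <0 0 2 2> <0 2 0 0> <0 2 0 2> <0 2 2 0> <0 2 2 2> <2 2 0 0> <2 2 0 2> <2 2 2 0> <2 2 2 2>
target <0 2 2 0> ∈ {PSO}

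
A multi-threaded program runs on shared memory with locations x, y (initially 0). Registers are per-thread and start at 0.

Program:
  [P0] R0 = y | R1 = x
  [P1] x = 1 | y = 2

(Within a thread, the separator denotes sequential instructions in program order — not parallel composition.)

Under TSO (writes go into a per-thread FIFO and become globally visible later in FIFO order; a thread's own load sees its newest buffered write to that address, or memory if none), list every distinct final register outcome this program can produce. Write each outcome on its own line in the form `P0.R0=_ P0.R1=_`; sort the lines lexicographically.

P0.R0=0 P0.R1=0
P0.R0=0 P0.R1=1
P0.R0=2 P0.R1=1

outcome vector order: (P0.R0,P0.R1)
|TSO outcomes| = 3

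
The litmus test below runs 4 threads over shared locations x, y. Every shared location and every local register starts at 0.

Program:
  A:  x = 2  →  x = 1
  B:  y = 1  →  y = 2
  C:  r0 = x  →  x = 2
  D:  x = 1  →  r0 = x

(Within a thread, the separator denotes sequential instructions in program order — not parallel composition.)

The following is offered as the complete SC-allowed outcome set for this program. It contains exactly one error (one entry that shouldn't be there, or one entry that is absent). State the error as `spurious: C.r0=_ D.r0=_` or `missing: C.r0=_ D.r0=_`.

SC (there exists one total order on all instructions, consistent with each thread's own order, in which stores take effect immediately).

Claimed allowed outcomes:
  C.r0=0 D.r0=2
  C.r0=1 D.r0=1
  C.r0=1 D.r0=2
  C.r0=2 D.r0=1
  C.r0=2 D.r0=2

outcome vector order: (C.r0,D.r0)
[SC] allowed = {(0,1), (0,2), (1,1), (1,2), (2,1), (2,2)}
SC∖claimed = {(0,1)}

missing: C.r0=0 D.r0=1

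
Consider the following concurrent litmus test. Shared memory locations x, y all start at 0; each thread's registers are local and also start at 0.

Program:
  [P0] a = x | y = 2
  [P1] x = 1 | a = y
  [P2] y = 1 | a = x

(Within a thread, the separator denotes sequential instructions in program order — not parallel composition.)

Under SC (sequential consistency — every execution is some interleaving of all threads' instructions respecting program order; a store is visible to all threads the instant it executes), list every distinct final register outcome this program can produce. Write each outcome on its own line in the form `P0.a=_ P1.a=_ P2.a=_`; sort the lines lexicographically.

outcome vector order: (P0.a,P1.a,P2.a)
|SC outcomes| = 10

P0.a=0 P1.a=0 P2.a=1
P0.a=0 P1.a=1 P2.a=0
P0.a=0 P1.a=1 P2.a=1
P0.a=0 P1.a=2 P2.a=0
P0.a=0 P1.a=2 P2.a=1
P0.a=1 P1.a=0 P2.a=1
P0.a=1 P1.a=1 P2.a=0
P0.a=1 P1.a=1 P2.a=1
P0.a=1 P1.a=2 P2.a=0
P0.a=1 P1.a=2 P2.a=1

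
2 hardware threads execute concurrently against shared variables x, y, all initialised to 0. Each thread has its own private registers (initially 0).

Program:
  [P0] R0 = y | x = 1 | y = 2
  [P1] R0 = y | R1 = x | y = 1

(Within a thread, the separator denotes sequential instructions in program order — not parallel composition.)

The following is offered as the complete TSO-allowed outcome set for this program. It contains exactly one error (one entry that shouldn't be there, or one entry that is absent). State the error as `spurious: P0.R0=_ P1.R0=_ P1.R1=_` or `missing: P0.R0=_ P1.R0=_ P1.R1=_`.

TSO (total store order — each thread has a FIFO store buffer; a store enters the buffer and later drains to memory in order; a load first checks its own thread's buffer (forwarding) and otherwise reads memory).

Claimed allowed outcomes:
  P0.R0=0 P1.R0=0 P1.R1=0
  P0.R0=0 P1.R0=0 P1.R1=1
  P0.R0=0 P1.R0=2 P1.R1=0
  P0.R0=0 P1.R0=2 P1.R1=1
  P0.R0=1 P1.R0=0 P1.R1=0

spurious: P0.R0=0 P1.R0=2 P1.R1=0

outcome vector order: (P0.R0,P1.R0,P1.R1)
TSO (4): 000, 001, 021, 100
claimed∖TSO = {020}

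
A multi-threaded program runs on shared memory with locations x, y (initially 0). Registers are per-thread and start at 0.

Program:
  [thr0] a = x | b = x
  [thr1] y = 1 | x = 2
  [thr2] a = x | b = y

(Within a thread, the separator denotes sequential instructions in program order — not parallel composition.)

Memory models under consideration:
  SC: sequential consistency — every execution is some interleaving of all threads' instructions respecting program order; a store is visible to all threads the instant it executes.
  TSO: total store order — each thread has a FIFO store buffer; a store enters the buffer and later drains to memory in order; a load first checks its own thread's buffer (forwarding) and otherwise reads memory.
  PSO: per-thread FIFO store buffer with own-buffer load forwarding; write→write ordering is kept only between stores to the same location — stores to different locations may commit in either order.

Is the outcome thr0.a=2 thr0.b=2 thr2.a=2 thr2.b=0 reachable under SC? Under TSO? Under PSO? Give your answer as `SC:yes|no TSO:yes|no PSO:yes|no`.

SC:no TSO:no PSO:yes

outcome vector order: (thr0.a,thr0.b,thr2.a,thr2.b)
under SC → (0,0,0,0) (0,0,0,1) (0,0,2,1) (0,2,0,0) (0,2,0,1) (0,2,2,1) (2,2,0,0) (2,2,0,1) (2,2,2,1)
under TSO → (0,0,0,0) (0,0,0,1) (0,0,2,1) (0,2,0,0) (0,2,0,1) (0,2,2,1) (2,2,0,0) (2,2,0,1) (2,2,2,1)
under PSO → (0,0,0,0) (0,0,0,1) (0,0,2,0) (0,0,2,1) (0,2,0,0) (0,2,0,1) (0,2,2,0) (0,2,2,1) (2,2,0,0) (2,2,0,1) (2,2,2,0) (2,2,2,1)
target (2,2,2,0) ∈ {PSO}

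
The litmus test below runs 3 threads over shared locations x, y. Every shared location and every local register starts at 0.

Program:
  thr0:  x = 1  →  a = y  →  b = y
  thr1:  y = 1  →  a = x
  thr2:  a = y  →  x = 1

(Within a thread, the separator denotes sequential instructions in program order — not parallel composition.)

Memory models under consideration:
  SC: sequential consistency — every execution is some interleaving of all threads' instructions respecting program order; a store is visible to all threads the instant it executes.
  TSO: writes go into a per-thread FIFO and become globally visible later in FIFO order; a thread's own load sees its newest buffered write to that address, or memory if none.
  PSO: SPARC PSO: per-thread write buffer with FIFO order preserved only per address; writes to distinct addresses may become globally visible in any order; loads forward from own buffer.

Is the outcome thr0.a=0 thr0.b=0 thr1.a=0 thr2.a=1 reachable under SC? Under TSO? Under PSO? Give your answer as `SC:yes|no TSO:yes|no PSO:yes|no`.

outcome vector order: (thr0.a,thr0.b,thr1.a,thr2.a)
[SC] allowed = {(0,0,1,0), (0,0,1,1), (0,1,1,0), (0,1,1,1), (1,1,0,0), (1,1,0,1), (1,1,1,0), (1,1,1,1)}
[TSO] allowed = {(0,0,0,0), (0,0,0,1), (0,0,1,0), (0,0,1,1), (0,1,0,0), (0,1,0,1), (0,1,1,0), (0,1,1,1), (1,1,0,0), (1,1,0,1), (1,1,1,0), (1,1,1,1)}
[PSO] allowed = {(0,0,0,0), (0,0,0,1), (0,0,1,0), (0,0,1,1), (0,1,0,0), (0,1,0,1), (0,1,1,0), (0,1,1,1), (1,1,0,0), (1,1,0,1), (1,1,1,0), (1,1,1,1)}
target (0,0,0,1) ∈ {TSO,PSO}

SC:no TSO:yes PSO:yes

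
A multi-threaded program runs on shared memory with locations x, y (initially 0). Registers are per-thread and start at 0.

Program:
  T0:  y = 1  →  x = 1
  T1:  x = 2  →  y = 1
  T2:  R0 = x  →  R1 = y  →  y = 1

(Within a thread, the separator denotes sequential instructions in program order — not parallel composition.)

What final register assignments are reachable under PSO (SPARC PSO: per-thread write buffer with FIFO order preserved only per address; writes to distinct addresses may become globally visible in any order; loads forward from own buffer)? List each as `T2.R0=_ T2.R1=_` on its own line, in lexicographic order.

T2.R0=0 T2.R1=0
T2.R0=0 T2.R1=1
T2.R0=1 T2.R1=0
T2.R0=1 T2.R1=1
T2.R0=2 T2.R1=0
T2.R0=2 T2.R1=1

outcome vector order: (T2.R0,T2.R1)
|PSO outcomes| = 6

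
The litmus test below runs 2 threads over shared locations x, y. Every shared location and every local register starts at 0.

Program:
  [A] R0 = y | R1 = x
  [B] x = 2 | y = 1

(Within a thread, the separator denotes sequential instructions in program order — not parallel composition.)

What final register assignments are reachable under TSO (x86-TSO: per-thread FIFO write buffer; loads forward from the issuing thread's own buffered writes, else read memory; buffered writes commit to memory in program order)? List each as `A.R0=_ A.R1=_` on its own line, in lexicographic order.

A.R0=0 A.R1=0
A.R0=0 A.R1=2
A.R0=1 A.R1=2

outcome vector order: (A.R0,A.R1)
|TSO outcomes| = 3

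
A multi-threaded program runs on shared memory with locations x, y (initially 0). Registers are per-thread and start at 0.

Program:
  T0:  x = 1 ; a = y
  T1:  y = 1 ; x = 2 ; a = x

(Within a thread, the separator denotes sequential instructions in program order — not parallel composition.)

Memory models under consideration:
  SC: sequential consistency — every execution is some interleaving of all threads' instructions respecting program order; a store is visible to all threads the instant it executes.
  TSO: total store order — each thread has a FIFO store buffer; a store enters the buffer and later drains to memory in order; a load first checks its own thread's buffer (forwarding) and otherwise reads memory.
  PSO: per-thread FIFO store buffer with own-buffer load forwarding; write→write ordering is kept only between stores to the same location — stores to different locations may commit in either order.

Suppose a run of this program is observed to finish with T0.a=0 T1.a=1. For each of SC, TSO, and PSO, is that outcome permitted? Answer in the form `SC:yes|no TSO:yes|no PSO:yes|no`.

SC:no TSO:yes PSO:yes

outcome vector order: (T0.a,T1.a)
SC: 3 outcomes — {02, 11, 12}
TSO: 4 outcomes — {01, 02, 11, 12}
PSO: 4 outcomes — {01, 02, 11, 12}
target 01 ∈ {TSO,PSO}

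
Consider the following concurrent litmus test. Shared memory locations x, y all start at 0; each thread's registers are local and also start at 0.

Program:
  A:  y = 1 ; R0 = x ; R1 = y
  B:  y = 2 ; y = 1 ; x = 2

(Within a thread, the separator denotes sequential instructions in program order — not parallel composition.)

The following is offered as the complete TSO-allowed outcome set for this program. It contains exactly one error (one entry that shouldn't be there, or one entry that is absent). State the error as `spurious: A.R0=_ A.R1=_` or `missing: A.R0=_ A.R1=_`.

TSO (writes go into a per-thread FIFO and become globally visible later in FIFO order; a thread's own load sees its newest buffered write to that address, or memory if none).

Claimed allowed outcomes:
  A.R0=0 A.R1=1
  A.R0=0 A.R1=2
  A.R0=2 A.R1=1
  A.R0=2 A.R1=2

spurious: A.R0=2 A.R1=2

outcome vector order: (A.R0,A.R1)
[TSO] allowed = {01, 02, 21}
claimed∖TSO = {22}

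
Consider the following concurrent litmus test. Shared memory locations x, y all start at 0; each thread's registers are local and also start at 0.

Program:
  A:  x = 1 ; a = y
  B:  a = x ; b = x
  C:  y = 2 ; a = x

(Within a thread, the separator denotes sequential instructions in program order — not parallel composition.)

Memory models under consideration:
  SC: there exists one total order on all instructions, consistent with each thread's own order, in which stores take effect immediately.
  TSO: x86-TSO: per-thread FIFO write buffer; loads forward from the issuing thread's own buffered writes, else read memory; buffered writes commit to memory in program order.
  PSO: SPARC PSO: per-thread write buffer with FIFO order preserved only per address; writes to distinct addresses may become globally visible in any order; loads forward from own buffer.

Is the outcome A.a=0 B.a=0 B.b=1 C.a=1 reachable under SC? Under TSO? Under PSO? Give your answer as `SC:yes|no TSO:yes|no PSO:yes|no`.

outcome vector order: (A.a,B.a,B.b,C.a)
SC (9): 0/0/0/1 0/0/1/1 0/1/1/1 2/0/0/0 2/0/0/1 2/0/1/0 2/0/1/1 2/1/1/0 2/1/1/1
TSO (12): 0/0/0/0 0/0/0/1 0/0/1/0 0/0/1/1 0/1/1/0 0/1/1/1 2/0/0/0 2/0/0/1 2/0/1/0 2/0/1/1 2/1/1/0 2/1/1/1
PSO (12): 0/0/0/0 0/0/0/1 0/0/1/0 0/0/1/1 0/1/1/0 0/1/1/1 2/0/0/0 2/0/0/1 2/0/1/0 2/0/1/1 2/1/1/0 2/1/1/1
target 0/0/1/1 ∈ {SC,TSO,PSO}

SC:yes TSO:yes PSO:yes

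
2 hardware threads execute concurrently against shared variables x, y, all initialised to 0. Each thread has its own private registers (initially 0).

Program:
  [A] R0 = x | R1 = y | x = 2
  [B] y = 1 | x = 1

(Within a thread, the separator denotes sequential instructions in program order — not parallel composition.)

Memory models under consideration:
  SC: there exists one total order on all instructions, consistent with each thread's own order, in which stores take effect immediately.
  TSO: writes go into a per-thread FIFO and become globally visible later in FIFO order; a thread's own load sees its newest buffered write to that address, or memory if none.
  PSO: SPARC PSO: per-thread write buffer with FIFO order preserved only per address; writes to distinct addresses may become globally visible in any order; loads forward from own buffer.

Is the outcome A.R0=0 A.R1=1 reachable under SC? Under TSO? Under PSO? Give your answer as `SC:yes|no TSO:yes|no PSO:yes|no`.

outcome vector order: (A.R0,A.R1)
SC: 3 outcomes — {(0,0), (0,1), (1,1)}
TSO: 3 outcomes — {(0,0), (0,1), (1,1)}
PSO: 4 outcomes — {(0,0), (0,1), (1,0), (1,1)}
target (0,1) ∈ {SC,TSO,PSO}

SC:yes TSO:yes PSO:yes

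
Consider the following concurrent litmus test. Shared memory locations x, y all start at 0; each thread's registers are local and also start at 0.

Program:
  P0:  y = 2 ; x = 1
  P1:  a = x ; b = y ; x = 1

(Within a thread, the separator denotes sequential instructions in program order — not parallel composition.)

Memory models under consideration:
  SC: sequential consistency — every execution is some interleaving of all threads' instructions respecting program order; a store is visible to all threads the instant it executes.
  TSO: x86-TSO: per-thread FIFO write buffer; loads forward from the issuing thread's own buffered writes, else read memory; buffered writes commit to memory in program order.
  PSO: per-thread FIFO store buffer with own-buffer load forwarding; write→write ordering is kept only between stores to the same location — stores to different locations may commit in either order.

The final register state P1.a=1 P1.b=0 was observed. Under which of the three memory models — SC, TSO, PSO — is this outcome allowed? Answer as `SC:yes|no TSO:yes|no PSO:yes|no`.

SC:no TSO:no PSO:yes

outcome vector order: (P1.a,P1.b)
SC: 3 outcomes — {0/0, 0/2, 1/2}
TSO: 3 outcomes — {0/0, 0/2, 1/2}
PSO: 4 outcomes — {0/0, 0/2, 1/0, 1/2}
target 1/0 ∈ {PSO}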